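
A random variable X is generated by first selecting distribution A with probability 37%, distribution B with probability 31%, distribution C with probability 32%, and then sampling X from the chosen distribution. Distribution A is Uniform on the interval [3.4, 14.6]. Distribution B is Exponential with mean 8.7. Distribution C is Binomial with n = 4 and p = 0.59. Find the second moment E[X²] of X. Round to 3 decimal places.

For each component E[X²] = Var + (mean)², giving A: 91.4533; B: 151.38; C: 6.5372.
Overall E[X²] = 0.37·91.4533 + 0.31·151.38 + 0.32·6.5372 = 82.8574.

82.857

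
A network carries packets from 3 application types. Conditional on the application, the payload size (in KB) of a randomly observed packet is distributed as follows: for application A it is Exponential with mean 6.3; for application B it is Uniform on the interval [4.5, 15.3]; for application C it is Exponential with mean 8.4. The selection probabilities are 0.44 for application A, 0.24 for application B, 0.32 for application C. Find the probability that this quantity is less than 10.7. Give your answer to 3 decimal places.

Conditional on each application, P(X < 10.7): A: 0.817026; B: 0.574074; C: 0.720236.
By total probability, P(X < 10.7) = 0.44·0.817026 + 0.24·0.574074 + 0.32·0.720236 = 0.727745.

0.728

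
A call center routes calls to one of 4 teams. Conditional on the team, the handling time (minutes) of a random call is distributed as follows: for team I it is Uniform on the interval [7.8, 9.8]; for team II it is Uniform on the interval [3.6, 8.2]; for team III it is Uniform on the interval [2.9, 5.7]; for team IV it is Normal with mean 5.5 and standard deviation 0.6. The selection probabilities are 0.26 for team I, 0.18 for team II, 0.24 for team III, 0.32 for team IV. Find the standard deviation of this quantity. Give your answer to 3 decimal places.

1.863

Per component, I: μ=8.8, E[X²]=77.7733; II: μ=5.9, E[X²]=36.5733; III: μ=4.3, E[X²]=19.1433; IV: μ=5.5, E[X²]=30.61.
E[X] = 0.26·8.8 + 0.18·5.9 + 0.24·4.3 + 0.32·5.5 = 6.142.
E[X²] = 0.26·77.7733 + 0.18·36.5733 + 0.24·19.1433 + 0.32·30.61 = 41.1939.
Var(X) = E[X²] − (E[X])² = 41.1939 − 37.7242 = 3.4697.
SD(X) = √3.4697 = 1.86271.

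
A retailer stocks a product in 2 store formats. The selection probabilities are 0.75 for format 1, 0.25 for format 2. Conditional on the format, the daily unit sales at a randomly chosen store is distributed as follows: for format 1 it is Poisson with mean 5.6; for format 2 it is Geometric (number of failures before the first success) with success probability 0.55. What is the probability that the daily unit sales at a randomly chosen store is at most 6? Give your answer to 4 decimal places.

0.7518

Conditional on each format, P(X ≤ 6): 1: 0.670258; 2: 0.996263.
By total probability, P(X ≤ 6) = 0.75·0.670258 + 0.25·0.996263 = 0.751759.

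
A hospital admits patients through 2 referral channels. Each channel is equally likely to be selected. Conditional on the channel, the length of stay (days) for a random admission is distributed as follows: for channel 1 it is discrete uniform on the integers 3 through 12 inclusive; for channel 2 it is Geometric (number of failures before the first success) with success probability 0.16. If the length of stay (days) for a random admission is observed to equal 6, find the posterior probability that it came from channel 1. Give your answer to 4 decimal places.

0.6402

Likelihoods P(X=6 | ·): 1: 0.1; 2: 0.0562077.
Posterior ∝ prior × likelihood. Numerator for 1: 0.5·0.1 = 0.05.
Normalizing constant: 0.5·0.1 + 0.5·0.0562077 = 0.0781038.
P(1 | observation) = 0.05 / 0.0781038 = 0.640173.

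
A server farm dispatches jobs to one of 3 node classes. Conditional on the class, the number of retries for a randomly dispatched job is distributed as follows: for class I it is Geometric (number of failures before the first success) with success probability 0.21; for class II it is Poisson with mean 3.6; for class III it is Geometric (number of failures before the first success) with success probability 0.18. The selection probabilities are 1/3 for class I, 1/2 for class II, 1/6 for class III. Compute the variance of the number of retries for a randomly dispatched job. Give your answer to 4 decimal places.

Per component, I: μ=3.7619, E[X²]=32.0658; II: μ=3.6, E[X²]=16.56; III: μ=4.55556, E[X²]=46.0617.
E[X] = 0.333333·3.7619 + 0.5·3.6 + 0.166667·4.55556 = 3.81323.
E[X²] = 0.333333·32.0658 + 0.5·16.56 + 0.166667·46.0617 = 26.6455.
Var(X) = E[X²] − (E[X])² = 26.6455 − 14.5407 = 12.1048.

12.1048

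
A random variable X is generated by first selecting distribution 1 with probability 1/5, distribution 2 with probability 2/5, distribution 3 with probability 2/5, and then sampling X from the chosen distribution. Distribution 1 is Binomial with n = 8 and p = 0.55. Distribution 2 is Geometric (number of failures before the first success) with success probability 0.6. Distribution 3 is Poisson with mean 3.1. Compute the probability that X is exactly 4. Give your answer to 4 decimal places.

Conditional on each component, P(X = 4): 1: 0.262663; 2: 0.01536; 3: 0.17335.
By total probability, P(X = 4) = 0.2·0.262663 + 0.4·0.01536 + 0.4·0.17335 = 0.128016.

0.1280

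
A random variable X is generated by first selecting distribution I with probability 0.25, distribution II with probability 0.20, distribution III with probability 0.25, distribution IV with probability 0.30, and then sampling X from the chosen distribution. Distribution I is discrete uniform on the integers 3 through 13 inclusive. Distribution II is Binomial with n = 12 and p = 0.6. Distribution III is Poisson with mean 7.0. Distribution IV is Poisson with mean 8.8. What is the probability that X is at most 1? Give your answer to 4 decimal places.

Conditional on each component, P(X ≤ 1): I: 0; II: 0.000318767; III: 0.00729506; IV: 0.00147718.
By total probability, P(X ≤ 1) = 0.25·0 + 0.2·0.000318767 + 0.25·0.00729506 + 0.3·0.00147718 = 0.00233067.

0.0023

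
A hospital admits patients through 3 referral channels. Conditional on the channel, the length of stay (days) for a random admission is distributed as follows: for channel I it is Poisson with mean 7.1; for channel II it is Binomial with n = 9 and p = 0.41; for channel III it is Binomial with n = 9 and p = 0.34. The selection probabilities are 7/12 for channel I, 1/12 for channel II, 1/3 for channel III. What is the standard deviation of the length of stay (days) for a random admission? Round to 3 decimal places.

Per component, I: μ=7.1, E[X²]=57.51; II: μ=3.69, E[X²]=15.7932; III: μ=3.06, E[X²]=11.3832.
E[X] = 0.583333·7.1 + 0.0833333·3.69 + 0.333333·3.06 = 5.46917.
E[X²] = 0.583333·57.51 + 0.0833333·15.7932 + 0.333333·11.3832 = 38.658.
Var(X) = E[X²] − (E[X])² = 38.658 − 29.9118 = 8.74622.
SD(X) = √8.74622 = 2.9574.

2.957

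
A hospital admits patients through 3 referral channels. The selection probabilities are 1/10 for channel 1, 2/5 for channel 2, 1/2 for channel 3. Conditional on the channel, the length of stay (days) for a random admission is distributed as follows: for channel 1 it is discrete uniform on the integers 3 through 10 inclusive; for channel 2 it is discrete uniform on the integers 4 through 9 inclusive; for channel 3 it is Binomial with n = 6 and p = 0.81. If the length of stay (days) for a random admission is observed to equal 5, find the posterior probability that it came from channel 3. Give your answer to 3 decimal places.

0.715

Likelihoods P(X=5 | ·): 1: 0.125; 2: 0.166667; 3: 0.397493.
Posterior ∝ prior × likelihood. Numerator for 3: 0.5·0.397493 = 0.198747.
Normalizing constant: 0.1·0.125 + 0.4·0.166667 + 0.5·0.397493 = 0.277913.
P(3 | observation) = 0.198747 / 0.277913 = 0.715139.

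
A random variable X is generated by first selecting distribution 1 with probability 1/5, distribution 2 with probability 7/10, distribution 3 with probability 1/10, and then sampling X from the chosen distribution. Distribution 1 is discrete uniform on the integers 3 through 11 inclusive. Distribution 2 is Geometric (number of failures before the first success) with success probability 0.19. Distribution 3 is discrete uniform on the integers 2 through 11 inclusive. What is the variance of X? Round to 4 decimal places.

Per component, 1: μ=7, E[X²]=55.6667; 2: μ=4.26316, E[X²]=40.6122; 3: μ=6.5, E[X²]=50.5.
E[X] = 0.2·7 + 0.7·4.26316 + 0.1·6.5 = 5.03421.
E[X²] = 0.2·55.6667 + 0.7·40.6122 + 0.1·50.5 = 44.6119.
Var(X) = E[X²] − (E[X])² = 44.6119 − 25.3433 = 19.2686.

19.2686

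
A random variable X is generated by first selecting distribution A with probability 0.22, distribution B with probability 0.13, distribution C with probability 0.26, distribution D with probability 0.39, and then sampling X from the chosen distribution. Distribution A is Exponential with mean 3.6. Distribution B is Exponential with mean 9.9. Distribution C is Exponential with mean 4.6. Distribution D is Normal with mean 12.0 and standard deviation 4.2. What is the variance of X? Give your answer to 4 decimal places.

Per component, A: μ=3.6, E[X²]=25.92; B: μ=9.9, E[X²]=196.02; C: μ=4.6, E[X²]=42.32; D: μ=12, E[X²]=161.64.
E[X] = 0.22·3.6 + 0.13·9.9 + 0.26·4.6 + 0.39·12 = 7.955.
E[X²] = 0.22·25.92 + 0.13·196.02 + 0.26·42.32 + 0.39·161.64 = 105.228.
Var(X) = E[X²] − (E[X])² = 105.228 − 63.282 = 41.9458.

41.9458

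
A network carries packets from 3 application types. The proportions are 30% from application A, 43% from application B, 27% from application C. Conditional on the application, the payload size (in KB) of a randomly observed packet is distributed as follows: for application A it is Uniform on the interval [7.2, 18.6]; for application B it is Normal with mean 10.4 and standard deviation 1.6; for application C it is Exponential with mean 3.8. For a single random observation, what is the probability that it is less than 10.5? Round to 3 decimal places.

Conditional on each application, P(X < 10.5): A: 0.289474; B: 0.524918; C: 0.936908.
By total probability, P(X < 10.5) = 0.3·0.289474 + 0.43·0.524918 + 0.27·0.936908 = 0.565522.

0.566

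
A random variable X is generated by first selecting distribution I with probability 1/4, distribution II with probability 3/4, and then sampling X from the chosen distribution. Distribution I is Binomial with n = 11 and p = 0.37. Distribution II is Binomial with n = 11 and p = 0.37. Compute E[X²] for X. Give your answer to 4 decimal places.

For each component E[X²] = Var + (mean)², giving I: 19.129; II: 19.129.
Overall E[X²] = 0.25·19.129 + 0.75·19.129 = 19.129.

19.1290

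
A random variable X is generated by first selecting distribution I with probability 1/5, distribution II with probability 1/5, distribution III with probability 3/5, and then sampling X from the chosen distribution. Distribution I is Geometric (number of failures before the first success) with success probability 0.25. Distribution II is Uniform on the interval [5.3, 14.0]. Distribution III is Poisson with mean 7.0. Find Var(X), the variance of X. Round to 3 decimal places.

12.393

Per component, I: μ=3, E[X²]=21; II: μ=9.65, E[X²]=99.43; III: μ=7, E[X²]=56.
E[X] = 0.2·3 + 0.2·9.65 + 0.6·7 = 6.73.
E[X²] = 0.2·21 + 0.2·99.43 + 0.6·56 = 57.686.
Var(X) = E[X²] − (E[X])² = 57.686 − 45.2929 = 12.3931.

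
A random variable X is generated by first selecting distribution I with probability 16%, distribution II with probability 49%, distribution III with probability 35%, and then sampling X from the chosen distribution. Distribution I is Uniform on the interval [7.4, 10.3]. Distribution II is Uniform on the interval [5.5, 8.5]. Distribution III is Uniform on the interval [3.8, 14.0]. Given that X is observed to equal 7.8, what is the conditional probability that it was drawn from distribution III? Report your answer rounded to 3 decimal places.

0.136

Likelihoods f(7.8 | ·): I: 0.344828; II: 0.333333; III: 0.0980392.
Posterior ∝ prior × likelihood. Numerator for III: 0.35·0.0980392 = 0.0343137.
Normalizing constant: 0.16·0.344828 + 0.49·0.333333 + 0.35·0.0980392 = 0.252819.
P(III | observation) = 0.0343137 / 0.252819 = 0.135724.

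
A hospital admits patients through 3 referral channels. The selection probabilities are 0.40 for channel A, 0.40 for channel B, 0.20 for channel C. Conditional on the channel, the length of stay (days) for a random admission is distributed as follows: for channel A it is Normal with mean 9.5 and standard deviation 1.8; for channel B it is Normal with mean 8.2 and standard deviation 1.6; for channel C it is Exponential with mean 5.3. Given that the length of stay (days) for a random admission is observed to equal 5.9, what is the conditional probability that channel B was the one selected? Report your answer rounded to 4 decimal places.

Likelihoods f(5.9 | ·): A: 0.029995; B: 0.0887311; C: 0.0619818.
Posterior ∝ prior × likelihood. Numerator for B: 0.4·0.0887311 = 0.0354924.
Normalizing constant: 0.4·0.029995 + 0.4·0.0887311 + 0.2·0.0619818 = 0.0598868.
P(B | observation) = 0.0354924 / 0.0598868 = 0.592659.

0.5927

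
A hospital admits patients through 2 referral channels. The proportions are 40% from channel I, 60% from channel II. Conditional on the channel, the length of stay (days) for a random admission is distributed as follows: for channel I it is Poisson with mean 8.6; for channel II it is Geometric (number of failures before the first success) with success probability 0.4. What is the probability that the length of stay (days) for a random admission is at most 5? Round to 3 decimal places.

0.629

Conditional on each channel, P(X ≤ 5): I: 0.142228; II: 0.953344.
By total probability, P(X ≤ 5) = 0.4·0.142228 + 0.6·0.953344 = 0.628897.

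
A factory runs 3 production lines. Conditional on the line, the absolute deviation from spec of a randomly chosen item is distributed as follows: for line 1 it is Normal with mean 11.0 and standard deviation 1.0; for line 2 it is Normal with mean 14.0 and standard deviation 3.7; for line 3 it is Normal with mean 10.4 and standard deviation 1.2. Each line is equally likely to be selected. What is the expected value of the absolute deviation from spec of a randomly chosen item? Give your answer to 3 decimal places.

11.800

Component means — 1: 11; 2: 14; 3: 10.4.
E[X] = 0.333333·11 + 0.333333·14 + 0.333333·10.4 = 11.8.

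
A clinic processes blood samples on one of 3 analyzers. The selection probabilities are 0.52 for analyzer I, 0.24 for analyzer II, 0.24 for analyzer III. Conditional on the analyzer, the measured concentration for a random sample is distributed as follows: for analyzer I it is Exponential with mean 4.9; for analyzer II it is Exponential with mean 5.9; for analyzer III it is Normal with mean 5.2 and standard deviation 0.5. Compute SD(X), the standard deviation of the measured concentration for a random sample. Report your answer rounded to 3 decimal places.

4.590

Per component, I: μ=4.9, E[X²]=48.02; II: μ=5.9, E[X²]=69.62; III: μ=5.2, E[X²]=27.29.
E[X] = 0.52·4.9 + 0.24·5.9 + 0.24·5.2 = 5.212.
E[X²] = 0.52·48.02 + 0.24·69.62 + 0.24·27.29 = 48.2288.
Var(X) = E[X²] − (E[X])² = 48.2288 − 27.1649 = 21.0639.
SD(X) = √21.0639 = 4.58954.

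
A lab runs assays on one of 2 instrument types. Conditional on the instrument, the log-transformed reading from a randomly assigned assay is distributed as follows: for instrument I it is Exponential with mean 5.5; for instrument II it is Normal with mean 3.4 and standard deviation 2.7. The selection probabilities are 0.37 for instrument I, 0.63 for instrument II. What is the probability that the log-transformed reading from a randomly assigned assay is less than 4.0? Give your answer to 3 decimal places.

0.562

Conditional on each instrument, P(X < 4.0): I: 0.516775; II: 0.58793.
By total probability, P(X < 4.0) = 0.37·0.516775 + 0.63·0.58793 = 0.561602.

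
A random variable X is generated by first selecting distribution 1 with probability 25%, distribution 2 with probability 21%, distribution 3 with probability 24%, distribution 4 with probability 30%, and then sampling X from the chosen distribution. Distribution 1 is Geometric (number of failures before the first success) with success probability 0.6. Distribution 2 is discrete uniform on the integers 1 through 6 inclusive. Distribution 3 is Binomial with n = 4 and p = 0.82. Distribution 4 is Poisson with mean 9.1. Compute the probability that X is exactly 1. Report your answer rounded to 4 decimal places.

0.0999

Conditional on each component, P(X = 1): 1: 0.24; 2: 0.166667; 3: 0.019129; 4: 0.00101616.
By total probability, P(X = 1) = 0.25·0.24 + 0.21·0.166667 + 0.24·0.019129 + 0.3·0.00101616 = 0.0998958.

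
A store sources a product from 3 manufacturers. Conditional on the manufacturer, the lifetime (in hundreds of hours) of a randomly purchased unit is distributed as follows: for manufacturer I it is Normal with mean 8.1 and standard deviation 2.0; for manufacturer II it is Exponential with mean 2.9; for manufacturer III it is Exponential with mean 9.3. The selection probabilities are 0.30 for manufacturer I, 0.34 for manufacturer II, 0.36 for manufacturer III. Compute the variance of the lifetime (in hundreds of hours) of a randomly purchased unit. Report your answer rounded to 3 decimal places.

43.123

Per component, I: μ=8.1, E[X²]=69.61; II: μ=2.9, E[X²]=16.82; III: μ=9.3, E[X²]=172.98.
E[X] = 0.3·8.1 + 0.34·2.9 + 0.36·9.3 = 6.764.
E[X²] = 0.3·69.61 + 0.34·16.82 + 0.36·172.98 = 88.8746.
Var(X) = E[X²] − (E[X])² = 88.8746 − 45.7517 = 43.1229.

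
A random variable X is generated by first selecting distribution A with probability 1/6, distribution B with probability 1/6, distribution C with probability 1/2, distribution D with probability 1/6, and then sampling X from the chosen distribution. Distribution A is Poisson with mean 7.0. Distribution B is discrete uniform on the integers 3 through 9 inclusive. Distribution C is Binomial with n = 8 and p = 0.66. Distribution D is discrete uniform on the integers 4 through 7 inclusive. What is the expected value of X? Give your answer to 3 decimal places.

Component means — A: 7; B: 6; C: 5.28; D: 5.5.
E[X] = 0.166667·7 + 0.166667·6 + 0.5·5.28 + 0.166667·5.5 = 5.72333.

5.723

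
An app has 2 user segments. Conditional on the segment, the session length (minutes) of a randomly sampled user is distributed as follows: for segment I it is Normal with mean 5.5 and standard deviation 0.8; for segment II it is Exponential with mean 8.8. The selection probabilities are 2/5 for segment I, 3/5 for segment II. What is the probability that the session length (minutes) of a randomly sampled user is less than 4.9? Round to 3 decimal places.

0.347

Conditional on each segment, P(X < 4.9): I: 0.226627; II: 0.426971.
By total probability, P(X < 4.9) = 0.4·0.226627 + 0.6·0.426971 = 0.346833.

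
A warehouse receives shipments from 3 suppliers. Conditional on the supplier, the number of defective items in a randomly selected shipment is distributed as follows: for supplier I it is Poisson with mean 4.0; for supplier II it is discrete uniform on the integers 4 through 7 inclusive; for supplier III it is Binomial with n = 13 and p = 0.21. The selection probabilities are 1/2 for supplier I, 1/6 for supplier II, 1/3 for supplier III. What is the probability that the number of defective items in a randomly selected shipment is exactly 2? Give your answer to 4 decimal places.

0.1590

Conditional on each supplier, P(X = 2): I: 0.146525; II: 0; III: 0.257295.
By total probability, P(X = 2) = 0.5·0.146525 + 0.166667·0 + 0.333333·0.257295 = 0.159028.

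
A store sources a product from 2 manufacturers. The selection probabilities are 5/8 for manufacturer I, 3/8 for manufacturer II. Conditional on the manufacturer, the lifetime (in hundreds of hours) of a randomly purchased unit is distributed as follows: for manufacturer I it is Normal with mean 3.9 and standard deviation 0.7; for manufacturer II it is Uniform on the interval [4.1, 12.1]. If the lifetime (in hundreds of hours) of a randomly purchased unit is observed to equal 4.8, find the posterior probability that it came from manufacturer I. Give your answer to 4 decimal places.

0.7688

Likelihoods f(4.8 | ·): I: 0.249376; II: 0.125.
Posterior ∝ prior × likelihood. Numerator for I: 0.625·0.249376 = 0.15586.
Normalizing constant: 0.625·0.249376 + 0.375·0.125 = 0.202735.
P(I | observation) = 0.15586 / 0.202735 = 0.768787.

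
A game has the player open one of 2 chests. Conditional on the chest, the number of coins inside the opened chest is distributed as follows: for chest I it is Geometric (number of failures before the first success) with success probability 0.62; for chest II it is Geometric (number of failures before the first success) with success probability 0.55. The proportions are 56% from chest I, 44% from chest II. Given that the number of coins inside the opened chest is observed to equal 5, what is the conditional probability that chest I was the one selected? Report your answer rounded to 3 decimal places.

Likelihoods P(X=5 | ·): I: 0.00491258; II: 0.010149.
Posterior ∝ prior × likelihood. Numerator for I: 0.56·0.00491258 = 0.00275105.
Normalizing constant: 0.56·0.00491258 + 0.44·0.010149 = 0.00721663.
P(I | observation) = 0.00275105 / 0.00721663 = 0.381209.

0.381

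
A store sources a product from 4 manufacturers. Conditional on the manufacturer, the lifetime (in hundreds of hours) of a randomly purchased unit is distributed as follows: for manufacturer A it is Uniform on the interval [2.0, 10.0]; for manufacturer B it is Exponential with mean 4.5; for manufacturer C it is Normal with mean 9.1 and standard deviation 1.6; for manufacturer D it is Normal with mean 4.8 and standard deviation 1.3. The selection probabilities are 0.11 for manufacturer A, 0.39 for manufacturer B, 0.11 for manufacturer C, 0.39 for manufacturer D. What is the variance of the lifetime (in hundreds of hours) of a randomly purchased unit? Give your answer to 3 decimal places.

Per component, A: μ=6, E[X²]=41.3333; B: μ=4.5, E[X²]=40.5; C: μ=9.1, E[X²]=85.37; D: μ=4.8, E[X²]=24.73.
E[X] = 0.11·6 + 0.39·4.5 + 0.11·9.1 + 0.39·4.8 = 5.288.
E[X²] = 0.11·41.3333 + 0.39·40.5 + 0.11·85.37 + 0.39·24.73 = 39.3771.
Var(X) = E[X²] − (E[X])² = 39.3771 − 27.9629 = 11.4141.

11.414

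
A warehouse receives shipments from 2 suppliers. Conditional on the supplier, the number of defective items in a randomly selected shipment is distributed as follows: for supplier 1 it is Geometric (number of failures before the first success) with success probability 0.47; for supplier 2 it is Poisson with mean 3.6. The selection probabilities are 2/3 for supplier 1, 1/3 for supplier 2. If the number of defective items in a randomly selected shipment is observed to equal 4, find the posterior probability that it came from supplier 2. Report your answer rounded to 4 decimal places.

Likelihoods P(X=4 | ·): 1: 0.0370853; 2: 0.191222.
Posterior ∝ prior × likelihood. Numerator for 2: 0.333333·0.191222 = 0.0637408.
Normalizing constant: 0.666667·0.0370853 + 0.333333·0.191222 = 0.0884643.
P(2 | observation) = 0.0637408 / 0.0884643 = 0.720526.

0.7205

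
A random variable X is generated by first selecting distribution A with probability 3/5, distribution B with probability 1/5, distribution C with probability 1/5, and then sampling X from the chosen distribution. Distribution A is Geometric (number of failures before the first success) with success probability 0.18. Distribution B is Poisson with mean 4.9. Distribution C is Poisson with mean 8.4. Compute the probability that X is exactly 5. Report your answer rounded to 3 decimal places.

Conditional on each component, P(X = 5): A: 0.0667332; B: 0.17529; C: 0.0783685.
By total probability, P(X = 5) = 0.6·0.0667332 + 0.2·0.17529 + 0.2·0.0783685 = 0.0907715.

0.091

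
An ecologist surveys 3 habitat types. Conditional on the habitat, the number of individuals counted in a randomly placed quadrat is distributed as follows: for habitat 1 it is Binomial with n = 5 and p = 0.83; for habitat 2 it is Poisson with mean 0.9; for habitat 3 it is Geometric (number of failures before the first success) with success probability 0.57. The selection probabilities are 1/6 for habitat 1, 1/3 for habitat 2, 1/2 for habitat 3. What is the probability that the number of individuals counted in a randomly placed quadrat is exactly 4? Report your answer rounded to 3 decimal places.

0.081

Conditional on each habitat, P(X = 4): 1: 0.403396; 2: 0.0111146; 3: 0.0194872.
By total probability, P(X = 4) = 0.166667·0.403396 + 0.333333·0.0111146 + 0.5·0.0194872 = 0.0806811.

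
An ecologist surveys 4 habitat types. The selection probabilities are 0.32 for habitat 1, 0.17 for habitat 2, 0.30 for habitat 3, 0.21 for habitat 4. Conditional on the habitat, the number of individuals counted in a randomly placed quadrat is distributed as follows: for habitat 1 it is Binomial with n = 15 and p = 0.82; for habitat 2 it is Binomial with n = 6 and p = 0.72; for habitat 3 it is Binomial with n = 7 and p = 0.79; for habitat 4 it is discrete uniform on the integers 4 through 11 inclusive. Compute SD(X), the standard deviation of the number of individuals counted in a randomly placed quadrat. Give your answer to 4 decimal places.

Per component, 1: μ=12.3, E[X²]=153.504; 2: μ=4.32, E[X²]=19.872; 3: μ=5.53, E[X²]=31.7422; 4: μ=7.5, E[X²]=61.5.
E[X] = 0.32·12.3 + 0.17·4.32 + 0.3·5.53 + 0.21·7.5 = 7.9044.
E[X²] = 0.32·153.504 + 0.17·19.872 + 0.3·31.7422 + 0.21·61.5 = 74.9372.
Var(X) = E[X²] − (E[X])² = 74.9372 − 62.4795 = 12.4576.
SD(X) = √12.4576 = 3.52954.

3.5295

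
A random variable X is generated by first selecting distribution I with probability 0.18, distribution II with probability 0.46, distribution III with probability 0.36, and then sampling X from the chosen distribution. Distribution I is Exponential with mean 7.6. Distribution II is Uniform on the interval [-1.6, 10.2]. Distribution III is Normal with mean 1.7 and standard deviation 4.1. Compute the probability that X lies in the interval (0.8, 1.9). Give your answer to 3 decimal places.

0.103

Conditional on each component, P(0.8 < X < 1.9): I: 0.121287; II: 0.0932203; III: 0.106327.
By total probability, P(0.8 < X < 1.9) = 0.18·0.121287 + 0.46·0.0932203 + 0.36·0.106327 = 0.102991.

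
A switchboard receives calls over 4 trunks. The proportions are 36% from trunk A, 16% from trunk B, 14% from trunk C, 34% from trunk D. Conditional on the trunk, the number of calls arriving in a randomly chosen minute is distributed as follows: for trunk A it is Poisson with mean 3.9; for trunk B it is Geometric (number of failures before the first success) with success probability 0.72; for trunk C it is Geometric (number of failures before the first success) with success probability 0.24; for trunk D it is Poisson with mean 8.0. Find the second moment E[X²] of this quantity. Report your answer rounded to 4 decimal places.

For each component E[X²] = Var + (mean)², giving A: 19.11; B: 0.691358; C: 23.2222; D: 72.
Overall E[X²] = 0.36·19.11 + 0.16·0.691358 + 0.14·23.2222 + 0.34·72 = 34.7213.

34.7213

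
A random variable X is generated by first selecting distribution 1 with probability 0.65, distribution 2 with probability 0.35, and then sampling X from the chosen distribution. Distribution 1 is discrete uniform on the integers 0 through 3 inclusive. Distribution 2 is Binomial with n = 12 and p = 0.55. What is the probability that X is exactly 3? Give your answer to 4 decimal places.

0.1722

Conditional on each component, P(X = 3): 1: 0.25; 2: 0.0276964.
By total probability, P(X = 3) = 0.65·0.25 + 0.35·0.0276964 = 0.172194.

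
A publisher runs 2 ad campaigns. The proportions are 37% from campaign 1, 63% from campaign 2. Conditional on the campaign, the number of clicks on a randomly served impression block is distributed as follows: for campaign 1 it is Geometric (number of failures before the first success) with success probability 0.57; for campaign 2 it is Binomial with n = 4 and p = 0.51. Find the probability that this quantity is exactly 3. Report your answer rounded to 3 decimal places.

Conditional on each campaign, P(X = 3): 1: 0.045319; 2: 0.259996.
By total probability, P(X = 3) = 0.37·0.045319 + 0.63·0.259996 = 0.180565.

0.181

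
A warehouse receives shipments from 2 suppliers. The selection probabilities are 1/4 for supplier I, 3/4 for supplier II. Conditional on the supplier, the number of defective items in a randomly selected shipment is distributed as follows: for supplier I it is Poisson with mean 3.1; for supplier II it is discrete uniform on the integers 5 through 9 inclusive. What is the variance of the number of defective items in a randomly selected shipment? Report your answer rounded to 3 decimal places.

5.127

Per component, I: μ=3.1, E[X²]=12.71; II: μ=7, E[X²]=51.
E[X] = 0.25·3.1 + 0.75·7 = 6.025.
E[X²] = 0.25·12.71 + 0.75·51 = 41.4275.
Var(X) = E[X²] − (E[X])² = 41.4275 − 36.3006 = 5.12687.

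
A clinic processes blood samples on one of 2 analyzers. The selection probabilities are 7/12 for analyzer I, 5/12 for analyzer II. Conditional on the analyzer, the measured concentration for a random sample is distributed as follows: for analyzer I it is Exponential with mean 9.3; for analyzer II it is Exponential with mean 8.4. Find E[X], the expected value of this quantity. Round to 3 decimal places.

Component means — I: 9.3; II: 8.4.
E[X] = 0.583333·9.3 + 0.416667·8.4 = 8.925.

8.925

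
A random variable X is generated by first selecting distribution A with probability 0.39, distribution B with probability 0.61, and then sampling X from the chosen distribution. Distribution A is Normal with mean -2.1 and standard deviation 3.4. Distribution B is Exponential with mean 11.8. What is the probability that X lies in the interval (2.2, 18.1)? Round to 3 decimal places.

0.415

Conditional on each component, P(2.2 < X < 18.1): A: 0.102988; B: 0.614215.
By total probability, P(2.2 < X < 18.1) = 0.39·0.102988 + 0.61·0.614215 = 0.414836.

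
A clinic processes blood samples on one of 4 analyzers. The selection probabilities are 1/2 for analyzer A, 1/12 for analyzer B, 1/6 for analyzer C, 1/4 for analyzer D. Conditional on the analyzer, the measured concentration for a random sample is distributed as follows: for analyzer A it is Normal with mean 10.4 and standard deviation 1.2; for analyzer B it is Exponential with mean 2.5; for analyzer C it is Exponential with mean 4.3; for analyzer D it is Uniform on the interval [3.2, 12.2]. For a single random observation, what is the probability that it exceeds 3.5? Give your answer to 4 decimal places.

Conditional on each analyzer, P(X > 3.5): A: 1; B: 0.246597; C: 0.443103; D: 0.966667.
By total probability, P(X > 3.5) = 0.5·1 + 0.0833333·0.246597 + 0.166667·0.443103 + 0.25·0.966667 = 0.836067.

0.8361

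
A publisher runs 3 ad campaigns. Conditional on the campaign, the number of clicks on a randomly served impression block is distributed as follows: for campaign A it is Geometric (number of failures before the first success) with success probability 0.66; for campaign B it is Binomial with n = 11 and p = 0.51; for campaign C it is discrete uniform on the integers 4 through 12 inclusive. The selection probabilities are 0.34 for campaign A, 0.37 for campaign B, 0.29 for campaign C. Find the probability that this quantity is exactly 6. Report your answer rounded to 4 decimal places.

Conditional on each campaign, P(X = 6): A: 0.00101957; B: 0.229638; C: 0.111111.
By total probability, P(X = 6) = 0.34·0.00101957 + 0.37·0.229638 + 0.29·0.111111 = 0.117535.

0.1175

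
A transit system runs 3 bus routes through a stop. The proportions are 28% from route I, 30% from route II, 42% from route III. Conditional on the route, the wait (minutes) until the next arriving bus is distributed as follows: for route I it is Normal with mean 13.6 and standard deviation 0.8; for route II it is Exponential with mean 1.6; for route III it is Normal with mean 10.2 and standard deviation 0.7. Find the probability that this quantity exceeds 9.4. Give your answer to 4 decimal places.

0.6477

Conditional on each route, P(X > 9.4): I: 1; II: 0.00280879; III: 0.873451.
By total probability, P(X > 9.4) = 0.28·1 + 0.3·0.00280879 + 0.42·0.873451 = 0.647692.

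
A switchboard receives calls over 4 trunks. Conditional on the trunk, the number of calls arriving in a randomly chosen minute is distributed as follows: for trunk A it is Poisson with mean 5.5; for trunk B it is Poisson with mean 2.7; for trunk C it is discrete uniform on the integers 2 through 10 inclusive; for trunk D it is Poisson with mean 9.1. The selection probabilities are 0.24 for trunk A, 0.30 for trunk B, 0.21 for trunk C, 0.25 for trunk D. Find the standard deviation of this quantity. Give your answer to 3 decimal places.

3.380

Per component, A: μ=5.5, E[X²]=35.75; B: μ=2.7, E[X²]=9.99; C: μ=6, E[X²]=42.6667; D: μ=9.1, E[X²]=91.91.
E[X] = 0.24·5.5 + 0.3·2.7 + 0.21·6 + 0.25·9.1 = 5.665.
E[X²] = 0.24·35.75 + 0.3·9.99 + 0.21·42.6667 + 0.25·91.91 = 43.5145.
Var(X) = E[X²] − (E[X])² = 43.5145 − 32.0922 = 11.4223.
SD(X) = √11.4223 = 3.37969.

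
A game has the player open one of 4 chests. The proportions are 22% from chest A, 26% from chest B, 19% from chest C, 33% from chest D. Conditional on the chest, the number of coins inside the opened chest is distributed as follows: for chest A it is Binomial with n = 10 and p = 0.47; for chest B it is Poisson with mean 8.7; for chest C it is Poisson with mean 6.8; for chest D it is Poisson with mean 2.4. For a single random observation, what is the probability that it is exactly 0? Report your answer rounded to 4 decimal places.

0.0306

Conditional on each chest, P(X = 0): A: 0.00174887; B: 0.000166586; C: 0.00111378; D: 0.090718.
By total probability, P(X = 0) = 0.22·0.00174887 + 0.26·0.000166586 + 0.19·0.00111378 + 0.33·0.090718 = 0.0305766.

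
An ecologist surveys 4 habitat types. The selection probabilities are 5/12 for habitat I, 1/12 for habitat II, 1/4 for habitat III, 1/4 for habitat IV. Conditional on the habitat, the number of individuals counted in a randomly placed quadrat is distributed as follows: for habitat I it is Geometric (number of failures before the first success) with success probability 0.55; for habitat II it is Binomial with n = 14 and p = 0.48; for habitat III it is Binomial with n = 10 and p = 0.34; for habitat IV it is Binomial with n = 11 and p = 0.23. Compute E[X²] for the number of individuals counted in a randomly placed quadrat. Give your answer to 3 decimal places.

10.491

For each component E[X²] = Var + (mean)², giving I: 2.15702; II: 48.6528; III: 13.804; IV: 8.349.
Overall E[X²] = 0.416667·2.15702 + 0.0833333·48.6528 + 0.25·13.804 + 0.25·8.349 = 10.4914.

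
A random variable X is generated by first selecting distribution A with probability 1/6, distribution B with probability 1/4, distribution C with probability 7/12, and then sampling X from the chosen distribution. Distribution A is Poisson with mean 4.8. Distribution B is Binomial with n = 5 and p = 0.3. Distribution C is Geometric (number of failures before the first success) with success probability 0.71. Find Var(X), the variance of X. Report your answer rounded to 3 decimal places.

3.901

Per component, A: μ=4.8, E[X²]=27.84; B: μ=1.5, E[X²]=3.3; C: μ=0.408451, E[X²]=0.742115.
E[X] = 0.166667·4.8 + 0.25·1.5 + 0.583333·0.408451 = 1.41326.
E[X²] = 0.166667·27.84 + 0.25·3.3 + 0.583333·0.742115 = 5.8979.
Var(X) = E[X²] − (E[X])² = 5.8979 − 1.99731 = 3.90059.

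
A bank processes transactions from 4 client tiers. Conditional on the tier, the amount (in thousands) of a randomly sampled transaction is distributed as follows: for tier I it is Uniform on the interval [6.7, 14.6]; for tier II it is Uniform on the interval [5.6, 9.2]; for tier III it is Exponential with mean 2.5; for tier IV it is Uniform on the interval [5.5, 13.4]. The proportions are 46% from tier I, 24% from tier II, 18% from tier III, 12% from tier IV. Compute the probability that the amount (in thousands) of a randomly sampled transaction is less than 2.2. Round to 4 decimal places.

0.1053

Conditional on each tier, P(X < 2.2): I: 0; II: 0; III: 0.585217; IV: 0.
By total probability, P(X < 2.2) = 0.46·0 + 0.24·0 + 0.18·0.585217 + 0.12·0 = 0.105339.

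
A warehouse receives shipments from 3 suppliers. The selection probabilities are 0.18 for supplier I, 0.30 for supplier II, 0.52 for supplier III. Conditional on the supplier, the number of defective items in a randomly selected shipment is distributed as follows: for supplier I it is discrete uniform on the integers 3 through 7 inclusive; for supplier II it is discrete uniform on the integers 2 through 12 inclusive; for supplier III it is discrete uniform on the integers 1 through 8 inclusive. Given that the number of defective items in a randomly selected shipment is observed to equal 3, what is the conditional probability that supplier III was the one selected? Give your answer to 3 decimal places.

0.507

Likelihoods P(X=3 | ·): I: 0.2; II: 0.0909091; III: 0.125.
Posterior ∝ prior × likelihood. Numerator for III: 0.52·0.125 = 0.065.
Normalizing constant: 0.18·0.2 + 0.3·0.0909091 + 0.52·0.125 = 0.128273.
P(III | observation) = 0.065 / 0.128273 = 0.506733.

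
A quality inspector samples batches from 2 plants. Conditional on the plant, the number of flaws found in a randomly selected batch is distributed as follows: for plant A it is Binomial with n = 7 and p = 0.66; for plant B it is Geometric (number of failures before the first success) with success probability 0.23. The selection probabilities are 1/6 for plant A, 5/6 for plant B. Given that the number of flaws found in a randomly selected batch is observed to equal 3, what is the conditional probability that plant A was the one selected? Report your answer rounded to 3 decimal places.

Likelihoods P(X=3 | ·): A: 0.134467; B: 0.105003.
Posterior ∝ prior × likelihood. Numerator for A: 0.166667·0.134467 = 0.0224112.
Normalizing constant: 0.166667·0.134467 + 0.833333·0.105003 = 0.109913.
P(A | observation) = 0.0224112 / 0.109913 = 0.203898.

0.204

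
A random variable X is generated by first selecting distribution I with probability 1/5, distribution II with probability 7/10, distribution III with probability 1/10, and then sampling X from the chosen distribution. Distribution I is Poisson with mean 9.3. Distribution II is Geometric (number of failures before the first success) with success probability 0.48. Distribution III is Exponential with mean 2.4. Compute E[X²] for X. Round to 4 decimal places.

22.7114

For each component E[X²] = Var + (mean)², giving I: 95.79; II: 3.43056; III: 11.52.
Overall E[X²] = 0.2·95.79 + 0.7·3.43056 + 0.1·11.52 = 22.7114.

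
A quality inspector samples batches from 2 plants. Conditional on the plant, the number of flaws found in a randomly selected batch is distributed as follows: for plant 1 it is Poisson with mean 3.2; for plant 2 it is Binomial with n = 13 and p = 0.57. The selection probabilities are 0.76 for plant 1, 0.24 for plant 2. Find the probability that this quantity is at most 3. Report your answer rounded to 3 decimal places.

Conditional on each plant, P(X ≤ 3): 1: 0.60252; 2: 0.0141149.
By total probability, P(X ≤ 3) = 0.76·0.60252 + 0.24·0.0141149 = 0.461303.

0.461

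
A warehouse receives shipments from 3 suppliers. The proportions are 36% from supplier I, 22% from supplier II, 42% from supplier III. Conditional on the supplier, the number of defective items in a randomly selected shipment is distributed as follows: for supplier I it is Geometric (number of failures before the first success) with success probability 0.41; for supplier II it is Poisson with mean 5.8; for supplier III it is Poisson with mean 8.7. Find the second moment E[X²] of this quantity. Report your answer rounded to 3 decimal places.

46.130

For each component E[X²] = Var + (mean)², giving I: 5.58061; II: 39.44; III: 84.39.
Overall E[X²] = 0.36·5.58061 + 0.22·39.44 + 0.42·84.39 = 46.1296.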